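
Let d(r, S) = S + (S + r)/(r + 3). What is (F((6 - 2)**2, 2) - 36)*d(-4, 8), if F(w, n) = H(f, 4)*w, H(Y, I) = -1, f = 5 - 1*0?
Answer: -208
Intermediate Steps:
f = 5 (f = 5 + 0 = 5)
d(r, S) = S + (S + r)/(3 + r)
F(w, n) = -w
(F((6 - 2)**2, 2) - 36)*d(-4, 8) = (-(6 - 2)**2 - 36)*((-4 + 4*8 + 8*(-4))/(3 - 4)) = (-1*4**2 - 36)*((-4 + 32 - 32)/(-1)) = (-1*16 - 36)*(-1*(-4)) = (-16 - 36)*4 = -52*4 = -208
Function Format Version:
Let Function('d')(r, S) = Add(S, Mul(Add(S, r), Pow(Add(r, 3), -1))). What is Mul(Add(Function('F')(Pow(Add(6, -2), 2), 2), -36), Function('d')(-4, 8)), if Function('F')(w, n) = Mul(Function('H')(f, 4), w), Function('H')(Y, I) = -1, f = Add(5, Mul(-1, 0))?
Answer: -208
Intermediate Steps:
f = 5 (f = Add(5, 0) = 5)
Function('d')(r, S) = Add(S, Mul(Pow(Add(3, r), -1), Add(S, r))) (Function('d')(r, S) = Add(S, Mul(Add(S, r), Pow(Add(3, r), -1))) = Add(S, Mul(Pow(Add(3, r), -1), Add(S, r))))
Function('F')(w, n) = Mul(-1, w)
Mul(Add(Function('F')(Pow(Add(6, -2), 2), 2), -36), Function('d')(-4, 8)) = Mul(Add(Mul(-1, Pow(Add(6, -2), 2)), -36), Mul(Pow(Add(3, -4), -1), Add(-4, Mul(4, 8), Mul(8, -4)))) = Mul(Add(Mul(-1, Pow(4, 2)), -36), Mul(Pow(-1, -1), Add(-4, 32, -32))) = Mul(Add(Mul(-1, 16), -36), Mul(-1, -4)) = Mul(Add(-16, -36), 4) = Mul(-52, 4) = -208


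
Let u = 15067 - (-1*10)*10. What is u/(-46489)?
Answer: -15167/46489 ≈ -0.32625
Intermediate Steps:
u = 15167 (u = 15067 - (-10)*10 = 15067 - 1*(-100) = 15067 + 100 = 15167)
u/(-46489) = 15167/(-46489) = 15167*(-1/46489) = -15167/46489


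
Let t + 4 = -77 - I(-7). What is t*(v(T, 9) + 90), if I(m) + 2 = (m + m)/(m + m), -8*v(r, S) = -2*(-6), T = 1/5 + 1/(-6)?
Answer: -7080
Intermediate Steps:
T = 1/30 (T = 1*(1/5) + 1*(-1/6) = 1/5 - 1/6 = 1/30 ≈ 0.033333)
v(r, S) = -3/2 (v(r, S) = -(-1)*(-6)/4 = -1/8*12 = -3/2)
I(m) = -1 (I(m) = -2 + (m + m)/(m + m) = -2 + (2*m)/((2*m)) = -2 + (2*m)*(1/(2*m)) = -2 + 1 = -1)
t = -80 (t = -4 + (-77 - 1*(-1)) = -4 + (-77 + 1) = -4 - 76 = -80)
t*(v(T, 9) + 90) = -80*(-3/2 + 90) = -80*177/2 = -7080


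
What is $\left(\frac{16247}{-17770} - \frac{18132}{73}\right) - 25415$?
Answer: $- \frac{33291983821}{1297210} \approx -25664.0$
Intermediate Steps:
$\left(\frac{16247}{-17770} - \frac{18132}{73}\right) - 25415 = \left(16247 \left(- \frac{1}{17770}\right) - \frac{18132}{73}\right) - 25415 = \left(- \frac{16247}{17770} - \frac{18132}{73}\right) - 25415 = - \frac{323391671}{1297210} - 25415 = - \frac{33291983821}{1297210}$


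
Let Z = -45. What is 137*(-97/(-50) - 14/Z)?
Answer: 138781/450 ≈ 308.40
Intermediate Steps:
137*(-97/(-50) - 14/Z) = 137*(-97/(-50) - 14/(-45)) = 137*(-97*(-1/50) - 14*(-1/45)) = 137*(97/50 + 14/45) = 137*(1013/450) = 138781/450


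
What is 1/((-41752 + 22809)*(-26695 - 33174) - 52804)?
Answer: 1/1134045663 ≈ 8.8180e-10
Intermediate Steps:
1/((-41752 + 22809)*(-26695 - 33174) - 52804) = 1/(-18943*(-59869) - 52804) = 1/(1134098467 - 52804) = 1/1134045663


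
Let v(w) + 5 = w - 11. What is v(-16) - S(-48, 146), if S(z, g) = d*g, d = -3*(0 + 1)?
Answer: 406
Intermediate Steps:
d = -3 (d = -3*1 = -3)
v(w) = -16 + w (v(w) = -5 + (w - 11) = -5 + (-11 + w) = -16 + w)
S(z, g) = -3*g
v(-16) - S(-48, 146) = (-16 - 16) - (-3)*146 = -32 - 1*(-438) = -32 + 438 = 406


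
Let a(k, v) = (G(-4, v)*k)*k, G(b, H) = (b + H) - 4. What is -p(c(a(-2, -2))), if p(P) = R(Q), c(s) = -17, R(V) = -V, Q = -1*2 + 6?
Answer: 4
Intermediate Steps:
Q = 4 (Q = -2 + 6 = 4)
G(b, H) = -4 + H + b (G(b, H) = (H + b) - 4 = -4 + H + b)
a(k, v) = k²*(-8 + v) (a(k, v) = ((-4 + v - 4)*k)*k = ((-8 + v)*k)*k = (k*(-8 + v))*k = k²*(-8 + v))
p(P) = -4 (p(P) = -1*4 = -4)
-p(c(a(-2, -2))) = -1*(-4) = 4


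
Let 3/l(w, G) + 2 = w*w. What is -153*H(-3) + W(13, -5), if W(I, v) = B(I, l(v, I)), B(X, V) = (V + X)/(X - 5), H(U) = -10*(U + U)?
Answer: -844409/92 ≈ -9178.4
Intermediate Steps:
H(U) = -20*U
l(w, G) = 3/(-2 + w**2) (l(w, G) = 3/(-2 + w*w) = 3/(-2 + w**2))
B(X, V) = (V + X)/(-5 + X)
W(I, v) = (I + 3/(-2 + v**2))/(-5 + I) (W(I, v) = (3/(-2 + v**2) + I)/(-5 + I) = (I + 3/(-2 + v**2))/(-5 + I))
-153*H(-3) + W(13, -5) = -(-3060)*(-3) + (3 + 13*(-2 + (-5)**2))/((-5 + 13)*(-2 + (-5)**2)) = -153*60 + (3 + 13*(-2 + 25))/(8*(-2 + 25)) = -9180 + (1/8)*(3 + 13*23)/23 = -9180 + (1/8)*(1/23)*(3 + 299) = -9180 + (1/8)*(1/23)*302 = -9180 + 151/92 = -844409/92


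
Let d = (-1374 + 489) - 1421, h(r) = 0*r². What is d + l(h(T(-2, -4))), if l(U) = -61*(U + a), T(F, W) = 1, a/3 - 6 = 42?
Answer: -11090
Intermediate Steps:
a = 144 (a = 18 + 3*42 = 18 + 126 = 144)
h(r) = 0
l(U) = -8784 - 61*U (l(U) = -61*(U + 144) = -61*(144 + U) = -8784 - 61*U)
d = -2306 (d = -885 - 1421 = -2306)
d + l(h(T(-2, -4))) = -2306 + (-8784 - 61*0) = -2306 + (-8784 + 0) = -2306 - 8784 = -11090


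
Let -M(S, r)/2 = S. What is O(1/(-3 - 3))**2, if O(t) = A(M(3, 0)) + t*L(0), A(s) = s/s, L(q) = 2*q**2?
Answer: 1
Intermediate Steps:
M(S, r) = -2*S
A(s) = 1
O(t) = 1 (O(t) = 1 + t*(2*0**2) = 1 + t*(2*0) = 1 + t*0 = 1 + 0 = 1)
O(1/(-3 - 3))**2 = 1**2 = 1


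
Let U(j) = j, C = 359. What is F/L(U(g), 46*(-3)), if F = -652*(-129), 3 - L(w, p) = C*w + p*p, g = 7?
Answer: -42054/10777 ≈ -3.9022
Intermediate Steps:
L(w, p) = 3 - p**2 - 359*w (L(w, p) = 3 - (359*w + p*p) = 3 - (359*w + p**2) = 3 - (p**2 + 359*w) = 3 + (-p**2 - 359*w) = 3 - p**2 - 359*w)
F = 84108
F/L(U(g), 46*(-3)) = 84108/(3 - (46*(-3))**2 - 359*7) = 84108/(3 - 1*(-138)**2 - 2513) = 84108/(3 - 1*19044 - 2513) = 84108/(3 - 19044 - 2513) = 84108/(-21554) = 84108*(-1/21554) = -42054/10777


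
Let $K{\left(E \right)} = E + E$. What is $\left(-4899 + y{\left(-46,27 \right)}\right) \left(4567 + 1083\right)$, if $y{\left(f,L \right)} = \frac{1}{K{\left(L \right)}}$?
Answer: $- \frac{747339625}{27} \approx -2.7679 \cdot 10^{7}$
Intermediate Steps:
$K{\left(E \right)} = 2 E$
$y{\left(f,L \right)} = \frac{1}{2 L}$
$\left(-4899 + y{\left(-46,27 \right)}\right) \left(4567 + 1083\right) = \left(-4899 + \frac{1}{2 \cdot 27}\right) \left(4567 + 1083\right) = \left(-4899 + \frac{1}{2} \cdot \frac{1}{27}\right) 5650 = \left(-4899 + \frac{1}{54}\right) 5650 = \left(- \frac{264545}{54}\right) 5650 = - \frac{747339625}{27}$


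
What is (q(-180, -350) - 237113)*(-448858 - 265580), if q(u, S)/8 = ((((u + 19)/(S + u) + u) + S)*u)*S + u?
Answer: 10117791588368142/53 ≈ 1.9090e+14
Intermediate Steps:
q(u, S) = 8*u + 8*S*u*(S + u + (19 + u)/(S + u)) (q(u, S) = 8*(((((u + 19)/(S + u) + u) + S)*u)*S + u) = 8*(((((19 + u)/(S + u) + u) + S)*u)*S + u) = 8*((((u + (19 + u)/(S + u)) + S)*u)*S + u) = 8*(((S + u + (19 + u)/(S + u))*u)*S + u) = 8*((u*(S + u + (19 + u)/(S + u)))*S + u) = 8*(S*u*(S + u + (19 + u)/(S + u)) + u) = 8*(u + S*u*(S + u + (19 + u)/(S + u))) = 8*u + 8*S*u*(S + u + (19 + u)/(S + u)))
(q(-180, -350) - 237113)*(-448858 - 265580) = (8*(-180)*(-180 + (-350)³ + 20*(-350) - 350*(-180) - 350*(-180)² + 2*(-180)*(-350)²)/(-350 - 180) - 237113)*(-448858 - 265580) = (8*(-180)*(-180 - 42875000 - 7000 + 63000 - 350*32400 + 2*(-180)*122500)/(-530) - 237113)*(-714438) = (8*(-180)*(-1/530)*(-180 - 42875000 - 7000 + 63000 - 11340000 - 44100000) - 237113)*(-714438) = (8*(-180)*(-1/530)*(-98259180) - 237113)*(-714438) = (-14149321920/53 - 237113)*(-714438) = -14161888909/53*(-714438) = 10117791588368142/53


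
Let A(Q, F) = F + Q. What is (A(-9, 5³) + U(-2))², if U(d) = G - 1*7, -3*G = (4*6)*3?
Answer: 7225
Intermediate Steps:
G = -24 (G = -4*6*3/3 = -8*3 = -⅓*72 = -24)
U(d) = -31 (U(d) = -24 - 1*7 = -24 - 7 = -31)
(A(-9, 5³) + U(-2))² = ((5³ - 9) - 31)² = ((125 - 9) - 31)² = (116 - 31)² = 85² = 7225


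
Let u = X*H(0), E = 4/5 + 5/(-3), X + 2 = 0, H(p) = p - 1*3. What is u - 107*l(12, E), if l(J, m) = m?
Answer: 1481/15 ≈ 98.733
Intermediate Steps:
H(p) = -3 + p (H(p) = p - 3 = -3 + p)
X = -2 (X = -2 + 0 = -2)
E = -13/15 (E = 4*(⅕) + 5*(-⅓) = ⅘ - 5/3 = -13/15 ≈ -0.86667)
u = 6 (u = -2*(-3 + 0) = -2*(-3) = 6)
u - 107*l(12, E) = 6 - 107*(-13/15) = 6 + 1391/15 = 1481/15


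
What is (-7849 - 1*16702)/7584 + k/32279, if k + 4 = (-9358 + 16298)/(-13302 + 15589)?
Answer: -1812422459695/559866601632 ≈ -3.2372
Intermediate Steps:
k = -2208/2287 (k = -4 + (-9358 + 16298)/(-13302 + 15589) = -4 + 6940/2287 = -2208/2287 ≈ -0.96546)
(-7849 - 1*16702)/7584 + k/32279 = (-7849 - 1*16702)/7584 - 2208/2287/32279 = (-7849 - 16702)*(1/7584) - 2208/2287*1/32279 = -24551*1/7584 - 2208/73822073 = -24551/7584 - 2208/73822073 = -1812422459695/559866601632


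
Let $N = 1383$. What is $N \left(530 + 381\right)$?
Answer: $1259913$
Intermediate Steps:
$N \left(530 + 381\right) = 1383 \left(530 + 381\right) = 1383 \cdot 911 = 1259913$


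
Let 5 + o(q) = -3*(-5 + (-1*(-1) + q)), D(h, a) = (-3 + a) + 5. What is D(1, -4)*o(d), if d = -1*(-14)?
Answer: 70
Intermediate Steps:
d = 14
D(h, a) = 2 + a
o(q) = 7 - 3*q (o(q) = -5 - 3*(-5 + (-1*(-1) + q)) = -5 - 3*(-5 + (1 + q)) = -5 - 3*(-4 + q) = -5 + (12 - 3*q) = 7 - 3*q)
D(1, -4)*o(d) = (2 - 4)*(7 - 3*14) = -2*(7 - 42) = -2*(-35) = 70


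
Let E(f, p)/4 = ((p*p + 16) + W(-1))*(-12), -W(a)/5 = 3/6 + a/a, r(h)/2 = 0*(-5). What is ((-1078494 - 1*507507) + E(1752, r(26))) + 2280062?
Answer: 693653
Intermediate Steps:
r(h) = 0 (r(h) = 2*(0*(-5)) = 2*0 = 0)
W(a) = -15/2 (W(a) = -5*(3/6 + a/a) = -5*(3*(⅙) + 1) = -5*(½ + 1) = -5*3/2 = -15/2)
E(f, p) = -408 - 48*p² (E(f, p) = 4*(((p*p + 16) - 15/2)*(-12)) = 4*(((p² + 16) - 15/2)*(-12)) = 4*(((16 + p²) - 15/2)*(-12)) = 4*((17/2 + p²)*(-12)) = 4*(-102 - 12*p²) = -408 - 48*p²)
((-1078494 - 1*507507) + E(1752, r(26))) + 2280062 = ((-1078494 - 1*507507) + (-408 - 48*0²)) + 2280062 = ((-1078494 - 507507) + (-408 - 48*0)) + 2280062 = (-1586001 + (-408 + 0)) + 2280062 = (-1586001 - 408) + 2280062 = -1586409 + 2280062 = 693653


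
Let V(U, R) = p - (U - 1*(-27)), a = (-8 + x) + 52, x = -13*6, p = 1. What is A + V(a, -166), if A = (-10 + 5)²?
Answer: 33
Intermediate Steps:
x = -78
a = -34 (a = (-8 - 78) + 52 = -86 + 52 = -34)
V(U, R) = -26 - U (V(U, R) = 1 - (U - 1*(-27)) = 1 - (U + 27) = 1 - (27 + U) = 1 + (-27 - U) = -26 - U)
A = 25 (A = (-5)² = 25)
A + V(a, -166) = 25 + (-26 - 1*(-34)) = 25 + (-26 + 34) = 25 + 8 = 33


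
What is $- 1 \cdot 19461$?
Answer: $-19461$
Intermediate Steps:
$- 1 \cdot 19461 = \left(-1\right) 19461 = -19461$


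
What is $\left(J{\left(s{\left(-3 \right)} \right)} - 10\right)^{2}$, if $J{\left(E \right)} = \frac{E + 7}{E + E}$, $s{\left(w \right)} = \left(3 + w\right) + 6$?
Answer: $\frac{11449}{144} \approx 79.507$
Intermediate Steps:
$s{\left(w \right)} = 9 + w$
$J{\left(E \right)} = \frac{7 + E}{2 E}$
$\left(J{\left(s{\left(-3 \right)} \right)} - 10\right)^{2} = \left(\frac{7 + \left(9 - 3\right)}{2 \left(9 - 3\right)} - 10\right)^{2} = \left(\frac{7 + 6}{2 \cdot 6} - 10\right)^{2} = \left(\frac{1}{2} \cdot \frac{1}{6} \cdot 13 - 10\right)^{2} = \left(\frac{13}{12} - 10\right)^{2} = \left(- \frac{107}{12}\right)^{2} = \frac{11449}{144}$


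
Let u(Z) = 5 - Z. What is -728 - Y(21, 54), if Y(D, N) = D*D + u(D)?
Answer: -1153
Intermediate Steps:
Y(D, N) = 5 + D**2 - D (Y(D, N) = D*D + (5 - D) = D**2 + (5 - D) = 5 + D**2 - D)
-728 - Y(21, 54) = -728 - (5 + 21**2 - 1*21) = -728 - (5 + 441 - 21) = -728 - 1*425 = -728 - 425 = -1153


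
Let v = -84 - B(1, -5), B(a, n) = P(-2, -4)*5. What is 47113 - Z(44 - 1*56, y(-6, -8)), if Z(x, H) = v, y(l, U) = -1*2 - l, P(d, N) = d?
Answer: 47187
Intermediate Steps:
B(a, n) = -10 (B(a, n) = -2*5 = -10)
y(l, U) = -2 - l
v = -74 (v = -84 - 1*(-10) = -84 + 10 = -74)
Z(x, H) = -74
47113 - Z(44 - 1*56, y(-6, -8)) = 47113 - 1*(-74) = 47113 + 74 = 47187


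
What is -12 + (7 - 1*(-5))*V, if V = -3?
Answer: -48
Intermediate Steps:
-12 + (7 - 1*(-5))*V = -12 + (7 - 1*(-5))*(-3) = -12 + (7 + 5)*(-3) = -12 + 12*(-3) = -12 - 36 = -48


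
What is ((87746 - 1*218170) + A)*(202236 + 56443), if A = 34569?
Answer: -24795675545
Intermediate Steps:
((87746 - 1*218170) + A)*(202236 + 56443) = ((87746 - 1*218170) + 34569)*(202236 + 56443) = ((87746 - 218170) + 34569)*258679 = (-130424 + 34569)*258679 = -95855*258679 = -24795675545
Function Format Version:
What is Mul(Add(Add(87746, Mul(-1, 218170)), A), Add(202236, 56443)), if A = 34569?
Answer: -24795675545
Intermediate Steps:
Mul(Add(Add(87746, Mul(-1, 218170)), A), Add(202236, 56443)) = Mul(Add(Add(87746, Mul(-1, 218170)), 34569), Add(202236, 56443)) = Mul(Add(Add(87746, -218170), 34569), 258679) = Mul(Add(-130424, 34569), 258679) = Mul(-95855, 258679) = -24795675545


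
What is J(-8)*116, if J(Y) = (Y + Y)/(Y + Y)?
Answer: 116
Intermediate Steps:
J(Y) = 1 (J(Y) = (2*Y)/((2*Y)) = (2*Y)*(1/(2*Y)) = 1)
J(-8)*116 = 1*116 = 116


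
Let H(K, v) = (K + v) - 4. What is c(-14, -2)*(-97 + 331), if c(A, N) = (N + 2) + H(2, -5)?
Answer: -1638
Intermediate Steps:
H(K, v) = -4 + K + v
c(A, N) = -5 + N (c(A, N) = (N + 2) + (-4 + 2 - 5) = (2 + N) - 7 = -5 + N)
c(-14, -2)*(-97 + 331) = (-5 - 2)*(-97 + 331) = -7*234 = -1638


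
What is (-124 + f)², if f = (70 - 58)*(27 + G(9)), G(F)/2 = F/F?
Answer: 50176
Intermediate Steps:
G(F) = 2 (G(F) = 2*(F/F) = 2*1 = 2)
f = 348 (f = (70 - 58)*(27 + 2) = 12*29 = 348)
(-124 + f)² = (-124 + 348)² = 224² = 50176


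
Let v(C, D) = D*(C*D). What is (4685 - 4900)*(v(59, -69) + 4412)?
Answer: -61341865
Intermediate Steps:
v(C, D) = C*D²
(4685 - 4900)*(v(59, -69) + 4412) = (4685 - 4900)*(59*(-69)² + 4412) = -215*(59*4761 + 4412) = -215*(280899 + 4412) = -215*285311 = -61341865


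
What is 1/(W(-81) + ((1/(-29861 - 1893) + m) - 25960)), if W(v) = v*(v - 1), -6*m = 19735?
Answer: -47631/1076801957 ≈ -4.4234e-5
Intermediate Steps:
m = -19735/6 (m = -⅙*19735 = -19735/6 ≈ -3289.2)
W(v) = v*(-1 + v)
1/(W(-81) + ((1/(-29861 - 1893) + m) - 25960)) = 1/(-81*(-1 - 81) + ((1/(-29861 - 1893) - 19735/6) - 25960)) = 1/(-81*(-82) + ((1/(-31754) - 19735/6) - 25960)) = 1/(6642 + ((-1/31754 - 19735/6) - 25960)) = 1/(6642 + (-156666299/47631 - 25960)) = 1/(6642 - 1393167059/47631) = 1/(-1076801957/47631) = -47631/1076801957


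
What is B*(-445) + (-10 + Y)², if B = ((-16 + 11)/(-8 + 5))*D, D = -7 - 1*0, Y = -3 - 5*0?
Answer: 16082/3 ≈ 5360.7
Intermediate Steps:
Y = -3 (Y = -3 + 0 = -3)
D = -7 (D = -7 + 0 = -7)
B = -35/3 (B = ((-16 + 11)/(-8 + 5))*(-7) = -5/(-3)*(-7) = -5*(-⅓)*(-7) = (5/3)*(-7) = -35/3 ≈ -11.667)
B*(-445) + (-10 + Y)² = -35/3*(-445) + (-10 - 3)² = 15575/3 + (-13)² = 15575/3 + 169 = 16082/3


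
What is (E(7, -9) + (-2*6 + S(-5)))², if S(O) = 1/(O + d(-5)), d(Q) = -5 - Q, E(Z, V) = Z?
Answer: 676/25 ≈ 27.040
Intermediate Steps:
S(O) = 1/O (S(O) = 1/(O + (-5 - 1*(-5))) = 1/(O + (-5 + 5)) = 1/(O + 0) = 1/O)
(E(7, -9) + (-2*6 + S(-5)))² = (7 + (-2*6 + 1/(-5)))² = (7 + (-12 - ⅕))² = (7 - 61/5)² = (-26/5)² = 676/25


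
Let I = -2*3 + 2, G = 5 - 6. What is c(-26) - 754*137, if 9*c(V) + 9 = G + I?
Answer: -929696/9 ≈ -1.0330e+5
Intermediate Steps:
G = -1
I = -4 (I = -6 + 2 = -4)
c(V) = -14/9 (c(V) = -1 + (-1 - 4)/9 = -1 + (⅑)*(-5) = -1 - 5/9 = -14/9)
c(-26) - 754*137 = -14/9 - 754*137 = -14/9 - 103298 = -929696/9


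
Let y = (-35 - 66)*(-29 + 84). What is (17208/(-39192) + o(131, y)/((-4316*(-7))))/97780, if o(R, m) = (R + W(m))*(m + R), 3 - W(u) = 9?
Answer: -282209001/1206023311220 ≈ -0.00023400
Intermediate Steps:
W(u) = -6 (W(u) = 3 - 1*9 = 3 - 9 = -6)
y = -5555 (y = -101*55 = -5555)
o(R, m) = (-6 + R)*(R + m) (o(R, m) = (R - 6)*(m + R) = (-6 + R)*(R + m))
(17208/(-39192) + o(131, y)/((-4316*(-7))))/97780 = (17208/(-39192) + (131² - 6*131 - 6*(-5555) + 131*(-5555))/((-4316*(-7))))/97780 = (17208*(-1/39192) + (17161 - 786 + 33330 - 727705)/30212)*(1/97780) = (-717/1633 - 678000*1/30212)*(1/97780) = (-717/1633 - 169500/7553)*(1/97780) = -282209001/12334049*1/97780 = -282209001/1206023311220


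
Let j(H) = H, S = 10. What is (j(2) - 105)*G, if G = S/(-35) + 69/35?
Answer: -6077/35 ≈ -173.63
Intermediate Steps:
G = 59/35 (G = 10/(-35) + 69/35 = 10*(-1/35) + 69*(1/35) = -2/7 + 69/35 = 59/35 ≈ 1.6857)
(j(2) - 105)*G = (2 - 105)*(59/35) = -103*59/35 = -6077/35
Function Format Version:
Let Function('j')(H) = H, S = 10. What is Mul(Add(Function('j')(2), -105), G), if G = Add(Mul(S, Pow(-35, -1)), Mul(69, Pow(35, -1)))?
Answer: Rational(-6077, 35) ≈ -173.63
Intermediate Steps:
G = Rational(59, 35) (G = Add(Mul(10, Pow(-35, -1)), Mul(69, Pow(35, -1))) = Add(Mul(10, Rational(-1, 35)), Mul(69, Rational(1, 35))) = Add(Rational(-2, 7), Rational(69, 35)) = Rational(59, 35) ≈ 1.6857)
Mul(Add(Function('j')(2), -105), G) = Mul(Add(2, -105), Rational(59, 35)) = Mul(-103, Rational(59, 35)) = Rational(-6077, 35)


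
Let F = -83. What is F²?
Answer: 6889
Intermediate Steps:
F² = (-83)² = 6889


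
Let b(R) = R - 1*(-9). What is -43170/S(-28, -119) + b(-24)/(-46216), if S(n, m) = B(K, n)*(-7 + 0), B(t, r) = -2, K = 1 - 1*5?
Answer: -997572255/323512 ≈ -3083.6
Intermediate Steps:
K = -4 (K = 1 - 5 = -4)
b(R) = 9 + R (b(R) = R + 9 = 9 + R)
S(n, m) = 14 (S(n, m) = -2*(-7 + 0) = -2*(-7) = 14)
-43170/S(-28, -119) + b(-24)/(-46216) = -43170/14 + (9 - 24)/(-46216) = -43170*1/14 - 15*(-1/46216) = -21585/7 + 15/46216 = -997572255/323512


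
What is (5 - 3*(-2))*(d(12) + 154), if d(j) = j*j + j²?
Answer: 4862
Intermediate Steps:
d(j) = 2*j² (d(j) = j² + j² = 2*j²)
(5 - 3*(-2))*(d(12) + 154) = (5 - 3*(-2))*(2*12² + 154) = (5 + 6)*(2*144 + 154) = 11*(288 + 154) = 11*442 = 4862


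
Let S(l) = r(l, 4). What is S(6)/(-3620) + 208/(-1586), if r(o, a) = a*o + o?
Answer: -3079/22082 ≈ -0.13943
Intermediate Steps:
r(o, a) = o + a*o
S(l) = 5*l (S(l) = l*(1 + 4) = l*5 = 5*l)
S(6)/(-3620) + 208/(-1586) = (5*6)/(-3620) + 208/(-1586) = 30*(-1/3620) + 208*(-1/1586) = -3/362 - 8/61 = -3079/22082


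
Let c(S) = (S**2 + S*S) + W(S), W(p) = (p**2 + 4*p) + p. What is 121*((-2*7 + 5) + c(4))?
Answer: 7139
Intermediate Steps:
W(p) = p**2 + 5*p
c(S) = 2*S**2 + S*(5 + S) (c(S) = (S**2 + S*S) + S*(5 + S) = (S**2 + S**2) + S*(5 + S) = 2*S**2 + S*(5 + S))
121*((-2*7 + 5) + c(4)) = 121*((-2*7 + 5) + 4*(5 + 3*4)) = 121*((-14 + 5) + 4*(5 + 12)) = 121*(-9 + 4*17) = 121*(-9 + 68) = 121*59 = 7139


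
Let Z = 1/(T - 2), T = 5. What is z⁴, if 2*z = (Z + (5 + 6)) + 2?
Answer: 160000/81 ≈ 1975.3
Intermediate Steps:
Z = ⅓ (Z = 1/(5 - 2) = 1/3 = ⅓ ≈ 0.33333)
z = 20/3 (z = ((⅓ + (5 + 6)) + 2)/2 = ((⅓ + 11) + 2)/2 = (34/3 + 2)/2 = (½)*(40/3) = 20/3 ≈ 6.6667)
z⁴ = (20/3)⁴ = 160000/81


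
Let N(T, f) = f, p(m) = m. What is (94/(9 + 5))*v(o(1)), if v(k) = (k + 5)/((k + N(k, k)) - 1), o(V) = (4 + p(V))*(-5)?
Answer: 940/357 ≈ 2.6331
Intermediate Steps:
o(V) = -20 - 5*V (o(V) = (4 + V)*(-5) = -20 - 5*V)
v(k) = (5 + k)/(-1 + 2*k) (v(k) = (k + 5)/((k + k) - 1) = (5 + k)/(2*k - 1) = (5 + k)/(-1 + 2*k))
(94/(9 + 5))*v(o(1)) = (94/(9 + 5))*((5 + (-20 - 5*1))/(-1 + 2*(-20 - 5*1))) = (94/14)*((5 + (-20 - 5))/(-1 + 2*(-20 - 5))) = (94*(1/14))*((5 - 25)/(-1 + 2*(-25))) = 47*(-20/(-1 - 50))/7 = 47*(-20/(-51))/7 = 47*(-1/51*(-20))/7 = (47/7)*(20/51) = 940/357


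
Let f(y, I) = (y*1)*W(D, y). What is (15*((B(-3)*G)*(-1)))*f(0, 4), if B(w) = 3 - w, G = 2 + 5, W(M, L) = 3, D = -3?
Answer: 0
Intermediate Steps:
G = 7
f(y, I) = 3*y (f(y, I) = (y*1)*3 = y*3 = 3*y)
(15*((B(-3)*G)*(-1)))*f(0, 4) = (15*(((3 - 1*(-3))*7)*(-1)))*(3*0) = (15*(((3 + 3)*7)*(-1)))*0 = (15*((6*7)*(-1)))*0 = (15*(42*(-1)))*0 = (15*(-42))*0 = -630*0 = 0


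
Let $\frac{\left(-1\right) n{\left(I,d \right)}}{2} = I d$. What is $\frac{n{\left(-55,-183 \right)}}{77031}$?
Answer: $- \frac{6710}{25677} \approx -0.26132$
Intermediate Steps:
$n{\left(I,d \right)} = - 2 I d$
$\frac{n{\left(-55,-183 \right)}}{77031} = \frac{\left(-2\right) \left(-55\right) \left(-183\right)}{77031} = \left(-20130\right) \frac{1}{77031} = - \frac{6710}{25677}$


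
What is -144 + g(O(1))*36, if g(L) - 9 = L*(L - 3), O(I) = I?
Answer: 108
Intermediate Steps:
g(L) = 9 + L*(-3 + L) (g(L) = 9 + L*(L - 3) = 9 + L*(-3 + L))
-144 + g(O(1))*36 = -144 + (9 + 1² - 3*1)*36 = -144 + (9 + 1 - 3)*36 = -144 + 7*36 = -144 + 252 = 108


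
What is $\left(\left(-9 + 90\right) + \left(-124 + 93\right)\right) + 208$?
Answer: $258$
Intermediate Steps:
$\left(\left(-9 + 90\right) + \left(-124 + 93\right)\right) + 208 = \left(81 - 31\right) + 208 = 50 + 208 = 258$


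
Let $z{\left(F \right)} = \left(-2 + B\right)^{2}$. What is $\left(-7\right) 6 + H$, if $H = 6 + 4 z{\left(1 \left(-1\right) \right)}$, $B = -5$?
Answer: $160$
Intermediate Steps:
$z{\left(F \right)} = 49$ ($z{\left(F \right)} = \left(-2 - 5\right)^{2} = \left(-7\right)^{2} = 49$)
$H = 202$ ($H = 6 + 4 \cdot 49 = 6 + 196 = 202$)
$\left(-7\right) 6 + H = \left(-7\right) 6 + 202 = -42 + 202 = 160$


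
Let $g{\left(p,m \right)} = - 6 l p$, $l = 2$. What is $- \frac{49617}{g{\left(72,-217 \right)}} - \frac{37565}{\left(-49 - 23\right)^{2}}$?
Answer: $\frac{260137}{5184} \approx 50.181$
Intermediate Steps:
$g{\left(p,m \right)} = - 12 p$ ($g{\left(p,m \right)} = \left(-6\right) 2 p = - 12 p$)
$- \frac{49617}{g{\left(72,-217 \right)}} - \frac{37565}{\left(-49 - 23\right)^{2}} = - \frac{49617}{\left(-12\right) 72} - \frac{37565}{\left(-49 - 23\right)^{2}} = - \frac{49617}{-864} - \frac{37565}{\left(-72\right)^{2}} = \left(-49617\right) \left(- \frac{1}{864}\right) - \frac{37565}{5184} = \frac{5513}{96} - \frac{37565}{5184} = \frac{260137}{5184}$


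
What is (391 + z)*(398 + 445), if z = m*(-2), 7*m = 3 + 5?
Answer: 2293803/7 ≈ 3.2769e+5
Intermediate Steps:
m = 8/7 (m = (3 + 5)/7 = (⅐)*8 = 8/7 ≈ 1.1429)
z = -16/7 (z = (8/7)*(-2) = -16/7 ≈ -2.2857)
(391 + z)*(398 + 445) = (391 - 16/7)*(398 + 445) = (2721/7)*843 = 2293803/7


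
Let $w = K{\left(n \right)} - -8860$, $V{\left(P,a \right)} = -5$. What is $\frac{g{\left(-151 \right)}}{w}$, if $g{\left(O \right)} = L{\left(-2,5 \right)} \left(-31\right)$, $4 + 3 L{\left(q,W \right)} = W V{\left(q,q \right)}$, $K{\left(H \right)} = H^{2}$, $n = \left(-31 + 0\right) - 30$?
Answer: $\frac{899}{37743} \approx 0.023819$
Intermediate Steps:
$n = -61$ ($n = -31 - 30 = -61$)
$w = 12581$ ($w = \left(-61\right)^{2} - -8860 = 3721 + 8860 = 12581$)
$L{\left(q,W \right)} = - \frac{4}{3} - \frac{5 W}{3}$ ($L{\left(q,W \right)} = - \frac{4}{3} + \frac{W \left(-5\right)}{3} = - \frac{4}{3} + \frac{\left(-5\right) W}{3} = - \frac{4}{3} - \frac{5 W}{3}$)
$g{\left(O \right)} = \frac{899}{3}$ ($g{\left(O \right)} = \left(- \frac{4}{3} - \frac{25}{3}\right) \left(-31\right) = \left(- \frac{29}{3}\right) \left(-31\right) = \frac{899}{3}$)
$\frac{g{\left(-151 \right)}}{w} = \frac{899}{3 \cdot 12581} = \frac{899}{3} \cdot \frac{1}{12581} = \frac{899}{37743}$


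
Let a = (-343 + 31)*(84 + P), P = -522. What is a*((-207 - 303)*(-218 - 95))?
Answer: 21814397280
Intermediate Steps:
a = 136656 (a = (-343 + 31)*(84 - 522) = -312*(-438) = 136656)
a*((-207 - 303)*(-218 - 95)) = 136656*((-207 - 303)*(-218 - 95)) = 136656*(-510*(-313)) = 136656*159630 = 21814397280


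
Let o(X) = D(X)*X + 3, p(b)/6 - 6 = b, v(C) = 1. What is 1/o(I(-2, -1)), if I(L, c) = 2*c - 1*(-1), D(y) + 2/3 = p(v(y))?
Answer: -3/115 ≈ -0.026087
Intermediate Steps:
p(b) = 36 + 6*b
D(y) = 124/3 (D(y) = -⅔ + (36 + 6*1) = -⅔ + (36 + 6) = -⅔ + 42 = 124/3)
I(L, c) = 1 + 2*c (I(L, c) = 2*c + 1 = 1 + 2*c)
o(X) = 3 + 124*X/3 (o(X) = 124*X/3 + 3 = 3 + 124*X/3)
1/o(I(-2, -1)) = 1/(3 + 124*(1 + 2*(-1))/3) = 1/(3 + 124*(1 - 2)/3) = 1/(3 + (124/3)*(-1)) = 1/(3 - 124/3) = 1/(-115/3) = -3/115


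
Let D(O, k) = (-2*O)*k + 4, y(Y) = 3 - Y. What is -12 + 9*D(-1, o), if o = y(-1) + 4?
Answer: 168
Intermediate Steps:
o = 8 (o = (3 - 1*(-1)) + 4 = (3 + 1) + 4 = 4 + 4 = 8)
D(O, k) = 4 - 2*O*k (D(O, k) = -2*O*k + 4 = 4 - 2*O*k)
-12 + 9*D(-1, o) = -12 + 9*(4 - 2*(-1)*8) = -12 + 9*(4 + 16) = -12 + 9*20 = -12 + 180 = 168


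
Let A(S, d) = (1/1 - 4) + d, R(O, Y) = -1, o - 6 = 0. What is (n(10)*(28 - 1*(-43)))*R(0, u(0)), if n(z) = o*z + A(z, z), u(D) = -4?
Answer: -4757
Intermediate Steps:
o = 6 (o = 6 + 0 = 6)
A(S, d) = -3 + d (A(S, d) = (1 - 4) + d = -3 + d)
n(z) = -3 + 7*z (n(z) = 6*z + (-3 + z) = -3 + 7*z)
(n(10)*(28 - 1*(-43)))*R(0, u(0)) = ((-3 + 7*10)*(28 - 1*(-43)))*(-1) = ((-3 + 70)*(28 + 43))*(-1) = (67*71)*(-1) = 4757*(-1) = -4757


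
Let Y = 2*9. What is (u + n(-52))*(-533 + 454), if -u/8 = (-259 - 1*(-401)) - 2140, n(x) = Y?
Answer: -1264158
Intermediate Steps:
Y = 18
n(x) = 18
u = 15984 (u = -8*((-259 - 1*(-401)) - 2140) = -8*((-259 + 401) - 2140) = -8*(142 - 2140) = -8*(-1998) = 15984)
(u + n(-52))*(-533 + 454) = (15984 + 18)*(-533 + 454) = 16002*(-79) = -1264158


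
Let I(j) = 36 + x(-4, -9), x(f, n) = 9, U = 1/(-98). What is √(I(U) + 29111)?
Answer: 2*√7289 ≈ 170.75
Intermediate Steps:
U = -1/98 ≈ -0.010204
I(j) = 45 (I(j) = 36 + 9 = 45)
√(I(U) + 29111) = √(45 + 29111) = √29156 = 2*√7289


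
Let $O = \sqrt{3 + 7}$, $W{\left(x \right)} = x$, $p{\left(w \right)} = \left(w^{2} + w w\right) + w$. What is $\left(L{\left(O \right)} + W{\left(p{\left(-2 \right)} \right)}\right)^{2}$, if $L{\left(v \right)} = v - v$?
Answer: $36$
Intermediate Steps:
$p{\left(w \right)} = w + 2 w^{2}$ ($p{\left(w \right)} = \left(w^{2} + w^{2}\right) + w = 2 w^{2} + w = w + 2 w^{2}$)
$O = \sqrt{10} \approx 3.1623$
$L{\left(v \right)} = 0$
$\left(L{\left(O \right)} + W{\left(p{\left(-2 \right)} \right)}\right)^{2} = \left(0 - 2 \left(1 + 2 \left(-2\right)\right)\right)^{2} = \left(0 - 2 \left(1 - 4\right)\right)^{2} = \left(0 - -6\right)^{2} = \left(0 + 6\right)^{2} = 6^{2} = 36$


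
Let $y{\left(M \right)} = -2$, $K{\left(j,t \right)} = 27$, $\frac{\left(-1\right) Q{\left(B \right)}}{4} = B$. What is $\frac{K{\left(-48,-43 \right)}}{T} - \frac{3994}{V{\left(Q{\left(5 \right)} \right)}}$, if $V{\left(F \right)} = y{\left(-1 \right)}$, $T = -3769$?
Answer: $\frac{7526666}{3769} \approx 1997.0$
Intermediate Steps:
$Q{\left(B \right)} = - 4 B$
$V{\left(F \right)} = -2$
$\frac{K{\left(-48,-43 \right)}}{T} - \frac{3994}{V{\left(Q{\left(5 \right)} \right)}} = \frac{27}{-3769} - \frac{3994}{-2} = 27 \left(- \frac{1}{3769}\right) - -1997 = - \frac{27}{3769} + 1997 = \frac{7526666}{3769}$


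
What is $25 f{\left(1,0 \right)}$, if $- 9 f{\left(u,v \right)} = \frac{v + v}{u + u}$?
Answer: $0$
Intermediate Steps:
$f{\left(u,v \right)} = - \frac{v}{9 u}$ ($f{\left(u,v \right)} = - \frac{\left(v + v\right) \frac{1}{u + u}}{9} = - \frac{2 v \frac{1}{2 u}}{9} = - \frac{v \frac{1}{u}}{9} = - \frac{v}{9 u}$)
$25 f{\left(1,0 \right)} = 25 \left(\left(- \frac{1}{9}\right) 0 \cdot 1^{-1}\right) = 25 \left(\left(- \frac{1}{9}\right) 0 \cdot 1\right) = 25 \cdot 0 = 0$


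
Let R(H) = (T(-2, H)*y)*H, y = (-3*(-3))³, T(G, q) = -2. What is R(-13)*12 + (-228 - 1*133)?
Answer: 227087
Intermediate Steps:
y = 729 (y = 9³ = 729)
R(H) = -1458*H (R(H) = (-2*729)*H = -1458*H)
R(-13)*12 + (-228 - 1*133) = -1458*(-13)*12 + (-228 - 1*133) = 18954*12 + (-228 - 133) = 227448 - 361 = 227087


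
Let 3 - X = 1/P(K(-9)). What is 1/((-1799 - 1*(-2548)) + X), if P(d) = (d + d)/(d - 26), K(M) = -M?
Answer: 18/13553 ≈ 0.0013281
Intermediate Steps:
P(d) = 2*d/(-26 + d) (P(d) = (2*d)/(-26 + d) = 2*d/(-26 + d))
X = 71/18 (X = 3 - 1/(2*(-1*(-9))/(-26 - 1*(-9))) = 3 - 1/(2*9/(-26 + 9)) = 3 - 1/(2*9/(-17)) = 3 - 1/(2*9*(-1/17)) = 3 - 1/(-18/17) = 3 - 1*(-17/18) = 3 + 17/18 = 71/18 ≈ 3.9444)
1/((-1799 - 1*(-2548)) + X) = 1/((-1799 - 1*(-2548)) + 71/18) = 1/((-1799 + 2548) + 71/18) = 1/(749 + 71/18) = 1/(13553/18) = 18/13553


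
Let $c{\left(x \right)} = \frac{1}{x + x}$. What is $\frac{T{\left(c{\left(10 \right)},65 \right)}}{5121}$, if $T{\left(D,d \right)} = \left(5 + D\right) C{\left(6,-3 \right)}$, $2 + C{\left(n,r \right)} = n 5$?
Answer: $\frac{707}{25605} \approx 0.027612$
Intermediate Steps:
$C{\left(n,r \right)} = -2 + 5 n$ ($C{\left(n,r \right)} = -2 + n 5 = -2 + 5 n$)
$c{\left(x \right)} = \frac{1}{2 x}$
$T{\left(D,d \right)} = 140 + 28 D$ ($T{\left(D,d \right)} = \left(5 + D\right) \left(-2 + 5 \cdot 6\right) = \left(5 + D\right) \left(-2 + 30\right) = \left(5 + D\right) 28 = 140 + 28 D$)
$\frac{T{\left(c{\left(10 \right)},65 \right)}}{5121} = \frac{140 + 28 \frac{1}{2 \cdot 10}}{5121} = \left(140 + 28 \cdot \frac{1}{2} \cdot \frac{1}{10}\right) \frac{1}{5121} = \left(140 + 28 \cdot \frac{1}{20}\right) \frac{1}{5121} = \left(140 + \frac{7}{5}\right) \frac{1}{5121} = \frac{707}{5} \cdot \frac{1}{5121} = \frac{707}{25605}$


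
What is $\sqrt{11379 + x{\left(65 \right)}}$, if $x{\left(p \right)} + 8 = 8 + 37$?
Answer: $2 \sqrt{2854} \approx 106.85$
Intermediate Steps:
$x{\left(p \right)} = 37$ ($x{\left(p \right)} = -8 + \left(8 + 37\right) = -8 + 45 = 37$)
$\sqrt{11379 + x{\left(65 \right)}} = \sqrt{11379 + 37} = \sqrt{11416} = 2 \sqrt{2854}$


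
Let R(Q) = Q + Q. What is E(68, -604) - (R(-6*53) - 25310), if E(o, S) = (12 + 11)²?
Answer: 26475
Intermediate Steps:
R(Q) = 2*Q
E(o, S) = 529 (E(o, S) = 23² = 529)
E(68, -604) - (R(-6*53) - 25310) = 529 - (2*(-6*53) - 25310) = 529 - (2*(-318) - 25310) = 529 - (-636 - 25310) = 529 - 1*(-25946) = 529 + 25946 = 26475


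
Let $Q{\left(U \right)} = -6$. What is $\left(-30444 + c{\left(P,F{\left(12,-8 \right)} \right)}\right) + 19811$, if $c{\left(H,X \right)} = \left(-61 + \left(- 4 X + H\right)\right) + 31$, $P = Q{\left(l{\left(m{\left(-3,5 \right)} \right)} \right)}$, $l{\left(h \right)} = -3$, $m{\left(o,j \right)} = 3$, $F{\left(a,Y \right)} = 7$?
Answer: $-10697$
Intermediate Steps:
$P = -6$
$c{\left(H,X \right)} = -30 + H - 4 X$ ($c{\left(H,X \right)} = \left(-61 + \left(H - 4 X\right)\right) + 31 = \left(-61 + H - 4 X\right) + 31 = -30 + H - 4 X$)
$\left(-30444 + c{\left(P,F{\left(12,-8 \right)} \right)}\right) + 19811 = \left(-30444 - 64\right) + 19811 = -30508 + 19811 = -10697$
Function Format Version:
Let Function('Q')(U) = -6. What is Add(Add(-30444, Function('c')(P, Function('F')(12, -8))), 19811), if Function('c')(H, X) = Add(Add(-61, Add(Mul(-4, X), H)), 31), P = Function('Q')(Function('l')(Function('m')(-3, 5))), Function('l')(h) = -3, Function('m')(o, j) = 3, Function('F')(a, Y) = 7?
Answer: -10697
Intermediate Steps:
P = -6
Function('c')(H, X) = Add(-30, H, Mul(-4, X)) (Function('c')(H, X) = Add(Add(-61, Add(H, Mul(-4, X))), 31) = Add(Add(-61, H, Mul(-4, X)), 31) = Add(-30, H, Mul(-4, X)))
Add(Add(-30444, Function('c')(P, Function('F')(12, -8))), 19811) = Add(Add(-30444, Add(-30, -6, Mul(-4, 7))), 19811) = Add(Add(-30444, Add(-30, -6, -28)), 19811) = Add(Add(-30444, -64), 19811) = Add(-30508, 19811) = -10697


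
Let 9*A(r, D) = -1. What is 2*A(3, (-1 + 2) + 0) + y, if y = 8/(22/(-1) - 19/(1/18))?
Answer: -200/819 ≈ -0.24420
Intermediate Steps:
A(r, D) = -1/9 (A(r, D) = (1/9)*(-1) = -1/9)
y = -2/91 (y = 8/(22*(-1) - 19/1/18) = 8/(-22 - 19*18) = 8/(-22 - 342) = 8/(-364) = 8*(-1/364) = -2/91 ≈ -0.021978)
2*A(3, (-1 + 2) + 0) + y = 2*(-1/9) - 2/91 = -2/9 - 2/91 = -200/819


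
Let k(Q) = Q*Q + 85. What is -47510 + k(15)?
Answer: -47200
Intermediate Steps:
k(Q) = 85 + Q² (k(Q) = Q² + 85 = 85 + Q²)
-47510 + k(15) = -47510 + (85 + 15²) = -47510 + (85 + 225) = -47510 + 310 = -47200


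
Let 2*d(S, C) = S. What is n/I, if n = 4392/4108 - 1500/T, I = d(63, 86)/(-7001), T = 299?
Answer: 435210164/496041 ≈ 877.37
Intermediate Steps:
d(S, C) = S/2
I = -63/14002 (I = ((½)*63)/(-7001) = (63/2)*(-1/7001) = -63/14002 ≈ -0.0044994)
n = -93246/23621 (n = 4392/4108 - 1500/299 = 4392*(1/4108) - 1500*1/299 = 1098/1027 - 1500/299 = -93246/23621 ≈ -3.9476)
n/I = -93246/(23621*(-63/14002)) = -93246/23621*(-14002/63) = 435210164/496041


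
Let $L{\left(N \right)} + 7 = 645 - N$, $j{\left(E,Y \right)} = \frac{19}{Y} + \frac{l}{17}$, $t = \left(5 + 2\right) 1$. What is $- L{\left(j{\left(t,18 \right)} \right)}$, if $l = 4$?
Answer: $- \frac{194833}{306} \approx -636.71$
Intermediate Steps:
$t = 7$ ($t = 7 \cdot 1 = 7$)
$j{\left(E,Y \right)} = \frac{4}{17} + \frac{19}{Y}$ ($j{\left(E,Y \right)} = \frac{19}{Y} + \frac{4}{17} = \frac{4}{17} + \frac{19}{Y}$)
$L{\left(N \right)} = 638 - N$ ($L{\left(N \right)} = -7 - \left(-645 + N\right) = 638 - N$)
$- L{\left(j{\left(t,18 \right)} \right)} = - (638 - \left(\frac{4}{17} + \frac{19}{18}\right)) = - (638 - \frac{395}{306}) = \left(-1\right) \frac{194833}{306} = - \frac{194833}{306}$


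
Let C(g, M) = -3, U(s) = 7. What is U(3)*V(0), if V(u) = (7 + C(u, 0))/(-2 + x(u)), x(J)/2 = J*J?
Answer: -14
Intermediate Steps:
x(J) = 2*J² (x(J) = 2*(J*J) = 2*J²)
V(u) = 4/(-2 + 2*u²) (V(u) = (7 - 3)/(-2 + 2*u²) = 4/(-2 + 2*u²))
U(3)*V(0) = 7*(2/(-1 + 0²)) = 7*(2/(-1 + 0)) = 7*(2/(-1)) = 7*(2*(-1)) = 7*(-2) = -14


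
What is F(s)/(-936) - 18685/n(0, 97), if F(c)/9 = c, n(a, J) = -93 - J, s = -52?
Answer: 1878/19 ≈ 98.842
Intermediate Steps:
F(c) = 9*c
F(s)/(-936) - 18685/n(0, 97) = (9*(-52))/(-936) - 18685/(-93 - 1*97) = -468*(-1/936) - 18685/(-93 - 97) = 1/2 - 18685/(-190) = 1/2 - 18685*(-1/190) = 1/2 + 3737/38 = 1878/19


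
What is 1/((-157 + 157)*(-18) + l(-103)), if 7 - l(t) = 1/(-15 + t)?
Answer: 118/827 ≈ 0.14268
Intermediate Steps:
l(t) = 7 - 1/(-15 + t)
1/((-157 + 157)*(-18) + l(-103)) = 1/((-157 + 157)*(-18) + (-106 + 7*(-103))/(-15 - 103)) = 1/(0*(-18) + (-106 - 721)/(-118)) = 1/(0 - 1/118*(-827)) = 1/(0 + 827/118) = 1/(827/118) = 118/827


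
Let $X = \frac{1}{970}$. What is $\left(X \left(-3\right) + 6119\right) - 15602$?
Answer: $- \frac{9198513}{970} \approx -9483.0$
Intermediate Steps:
$X = \frac{1}{970} \approx 0.0010309$
$\left(X \left(-3\right) + 6119\right) - 15602 = \left(\frac{1}{970} \left(-3\right) + 6119\right) - 15602 = \left(- \frac{3}{970} + 6119\right) - 15602 = \frac{5935427}{970} - 15602 = - \frac{9198513}{970}$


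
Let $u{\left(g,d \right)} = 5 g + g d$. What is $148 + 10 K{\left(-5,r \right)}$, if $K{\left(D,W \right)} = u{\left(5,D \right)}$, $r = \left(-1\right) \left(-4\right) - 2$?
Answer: $148$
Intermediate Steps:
$r = 2$ ($r = 4 - 2 = 2$)
$u{\left(g,d \right)} = 5 g + d g$
$K{\left(D,W \right)} = 25 + 5 D$ ($K{\left(D,W \right)} = 5 \left(5 + D\right) = 25 + 5 D$)
$148 + 10 K{\left(-5,r \right)} = 148 + 10 \left(25 + 5 \left(-5\right)\right) = 148 + 10 \left(25 - 25\right) = 148 + 10 \cdot 0 = 148 + 0 = 148$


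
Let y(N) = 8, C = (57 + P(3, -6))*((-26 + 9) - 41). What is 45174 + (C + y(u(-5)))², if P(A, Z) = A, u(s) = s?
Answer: 12099958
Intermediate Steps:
C = -3480 (C = (57 + 3)*((-26 + 9) - 41) = 60*(-17 - 41) = 60*(-58) = -3480)
45174 + (C + y(u(-5)))² = 45174 + (-3480 + 8)² = 45174 + (-3472)² = 45174 + 12054784 = 12099958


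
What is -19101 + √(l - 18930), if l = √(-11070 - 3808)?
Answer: -19101 + √(-18930 + I*√14878) ≈ -19101.0 + 137.59*I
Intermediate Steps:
l = I*√14878 (l = √(-14878) = I*√14878 ≈ 121.98*I)
-19101 + √(l - 18930) = -19101 + √(I*√14878 - 18930) = -19101 + √(-18930 + I*√14878)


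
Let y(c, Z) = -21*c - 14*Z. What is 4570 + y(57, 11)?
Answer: 3219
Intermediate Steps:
4570 + y(57, 11) = 4570 + (-21*57 - 14*11) = 4570 + (-1197 - 154) = 4570 - 1351 = 3219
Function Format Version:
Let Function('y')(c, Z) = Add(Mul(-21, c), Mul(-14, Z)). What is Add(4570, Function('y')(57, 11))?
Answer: 3219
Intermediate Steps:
Add(4570, Function('y')(57, 11)) = Add(4570, Add(Mul(-21, 57), Mul(-14, 11))) = Add(4570, Add(-1197, -154)) = Add(4570, -1351) = 3219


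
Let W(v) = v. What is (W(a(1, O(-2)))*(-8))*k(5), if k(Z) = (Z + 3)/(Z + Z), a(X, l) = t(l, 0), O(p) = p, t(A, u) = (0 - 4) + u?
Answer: 128/5 ≈ 25.600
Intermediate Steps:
t(A, u) = -4 + u
a(X, l) = -4 (a(X, l) = -4 + 0 = -4)
k(Z) = (3 + Z)/(2*Z) (k(Z) = (3 + Z)/((2*Z)) = (3 + Z)*(1/(2*Z)) = (3 + Z)/(2*Z))
(W(a(1, O(-2)))*(-8))*k(5) = (-4*(-8))*((½)*(3 + 5)/5) = 32*((½)*(⅕)*8) = 32*(⅘) = 128/5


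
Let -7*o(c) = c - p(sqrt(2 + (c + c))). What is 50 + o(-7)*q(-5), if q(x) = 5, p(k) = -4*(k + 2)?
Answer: 345/7 - 40*I*sqrt(3)/7 ≈ 49.286 - 9.8974*I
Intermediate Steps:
p(k) = -8 - 4*k (p(k) = -4*(2 + k) = -8 - 4*k)
o(c) = -8/7 - 4*sqrt(2 + 2*c)/7 - c/7 (o(c) = -(c - (-8 - 4*sqrt(2 + (c + c))))/7 = -(c - (-8 - 4*sqrt(2 + 2*c)))/7 = -(c + (8 + 4*sqrt(2 + 2*c)))/7 = -(8 + c + 4*sqrt(2 + 2*c))/7 = -8/7 - 4*sqrt(2 + 2*c)/7 - c/7)
50 + o(-7)*q(-5) = 50 + (-8/7 - 4*sqrt(2 + 2*(-7))/7 - 1/7*(-7))*5 = 50 + (-8/7 - 4*sqrt(2 - 14)/7 + 1)*5 = 50 + (-8/7 - 8*I*sqrt(3)/7 + 1)*5 = 50 + (-1/7 - 8*I*sqrt(3)/7)*5 = 50 + (-5/7 - 40*I*sqrt(3)/7) = 345/7 - 40*I*sqrt(3)/7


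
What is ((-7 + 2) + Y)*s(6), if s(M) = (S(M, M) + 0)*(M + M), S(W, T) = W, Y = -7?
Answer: -864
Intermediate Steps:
s(M) = 2*M² (s(M) = (M + 0)*(M + M) = M*(2*M) = 2*M²)
((-7 + 2) + Y)*s(6) = ((-7 + 2) - 7)*(2*6²) = (-5 - 7)*(2*36) = -12*72 = -864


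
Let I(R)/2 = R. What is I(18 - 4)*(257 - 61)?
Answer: 5488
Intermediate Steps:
I(R) = 2*R
I(18 - 4)*(257 - 61) = (2*(18 - 4))*(257 - 61) = (2*14)*196 = 28*196 = 5488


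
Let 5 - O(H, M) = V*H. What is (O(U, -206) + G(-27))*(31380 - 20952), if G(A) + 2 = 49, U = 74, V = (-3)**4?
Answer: -61963176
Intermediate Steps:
V = 81
G(A) = 47 (G(A) = -2 + 49 = 47)
O(H, M) = 5 - 81*H
(O(U, -206) + G(-27))*(31380 - 20952) = ((5 - 81*74) + 47)*(31380 - 20952) = ((5 - 5994) + 47)*10428 = (-5989 + 47)*10428 = -5942*10428 = -61963176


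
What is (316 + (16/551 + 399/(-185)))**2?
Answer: 1023652573474041/10390744225 ≈ 98516.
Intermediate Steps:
(316 + (16/551 + 399/(-185)))**2 = (316 + (16*(1/551) + 399*(-1/185)))**2 = (316 + (16/551 - 399/185))**2 = (316 - 216889/101935)**2 = (31994571/101935)**2 = 1023652573474041/10390744225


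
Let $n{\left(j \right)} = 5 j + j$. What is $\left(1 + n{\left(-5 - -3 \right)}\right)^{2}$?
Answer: $121$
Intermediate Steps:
$n{\left(j \right)} = 6 j$
$\left(1 + n{\left(-5 - -3 \right)}\right)^{2} = \left(1 + 6 \left(-5 - -3\right)\right)^{2} = \left(1 + 6 \left(-5 + 3\right)\right)^{2} = \left(1 + 6 \left(-2\right)\right)^{2} = \left(1 - 12\right)^{2} = \left(-11\right)^{2} = 121$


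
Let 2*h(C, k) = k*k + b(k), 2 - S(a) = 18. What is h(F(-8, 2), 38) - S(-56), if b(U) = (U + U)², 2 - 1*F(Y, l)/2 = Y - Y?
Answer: 3626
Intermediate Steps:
S(a) = -16 (S(a) = 2 - 1*18 = 2 - 18 = -16)
F(Y, l) = 4 (F(Y, l) = 4 - 2*(Y - Y) = 4 - 2*0 = 4 + 0 = 4)
b(U) = 4*U² (b(U) = (2*U)² = 4*U²)
h(C, k) = 5*k²/2 (h(C, k) = (k*k + 4*k²)/2 = (k² + 4*k²)/2 = (5*k²)/2 = 5*k²/2)
h(F(-8, 2), 38) - S(-56) = (5/2)*38² - 1*(-16) = (5/2)*1444 + 16 = 3610 + 16 = 3626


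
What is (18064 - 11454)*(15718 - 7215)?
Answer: 56204830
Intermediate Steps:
(18064 - 11454)*(15718 - 7215) = 6610*8503 = 56204830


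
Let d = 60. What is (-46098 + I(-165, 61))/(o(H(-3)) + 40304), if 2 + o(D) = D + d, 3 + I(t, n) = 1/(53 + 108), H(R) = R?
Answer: -7422260/6497799 ≈ -1.1423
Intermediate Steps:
I(t, n) = -482/161 (I(t, n) = -3 + 1/(53 + 108) = -3 + 1/161 = -482/161)
o(D) = 58 + D (o(D) = -2 + (D + 60) = -2 + (60 + D) = 58 + D)
(-46098 + I(-165, 61))/(o(H(-3)) + 40304) = (-46098 - 482/161)/((58 - 3) + 40304) = -7422260/(161*(55 + 40304)) = -7422260/161/40359 = -7422260/161*1/40359 = -7422260/6497799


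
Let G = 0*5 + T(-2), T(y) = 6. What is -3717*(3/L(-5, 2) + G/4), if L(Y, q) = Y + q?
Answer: -3717/2 ≈ -1858.5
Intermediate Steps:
G = 6 (G = 0*5 + 6 = 0 + 6 = 6)
-3717*(3/L(-5, 2) + G/4) = -3717*(3/(-5 + 2) + 6/4) = -3717*(3/(-3) + 6*(¼)) = -3717*(3*(-⅓) + 3/2) = -3717*(-1 + 3/2) = -3717*½ = -3717/2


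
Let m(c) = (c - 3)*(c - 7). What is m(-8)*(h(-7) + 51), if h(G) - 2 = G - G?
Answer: 8745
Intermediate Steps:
m(c) = (-7 + c)*(-3 + c) (m(c) = (-3 + c)*(-7 + c) = (-7 + c)*(-3 + c))
h(G) = 2 (h(G) = 2 + (G - G) = 2 + 0 = 2)
m(-8)*(h(-7) + 51) = (21 + (-8)**2 - 10*(-8))*(2 + 51) = (21 + 64 + 80)*53 = 165*53 = 8745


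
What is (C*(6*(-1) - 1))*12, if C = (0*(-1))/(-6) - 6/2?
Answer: 252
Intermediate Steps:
C = -3 (C = 0*(-1/6) - 6*1/2 = 0 - 3 = -3)
(C*(6*(-1) - 1))*12 = -3*(6*(-1) - 1)*12 = -3*(-6 - 1)*12 = -3*(-7)*12 = 21*12 = 252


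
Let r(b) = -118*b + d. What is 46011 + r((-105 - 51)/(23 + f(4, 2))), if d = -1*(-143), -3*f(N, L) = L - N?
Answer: 3332158/71 ≈ 46932.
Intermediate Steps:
f(N, L) = -L/3 + N/3 (f(N, L) = -(L - N)/3 = -L/3 + N/3)
d = 143
r(b) = 143 - 118*b (r(b) = -118*b + 143 = 143 - 118*b)
46011 + r((-105 - 51)/(23 + f(4, 2))) = 46011 + (143 - 118*(-105 - 51)/(23 + (-⅓*2 + (⅓)*4))) = 46011 + (143 - (-18408)/(23 + (-⅔ + 4/3))) = 46011 + (143 - (-18408)/(23 + ⅔)) = 46011 + (143 - (-18408)/71/3) = 46011 + (143 - (-18408)*3/71) = 46011 + (143 - 118*(-468/71)) = 46011 + (143 + 55224/71) = 46011 + 65377/71 = 3332158/71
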